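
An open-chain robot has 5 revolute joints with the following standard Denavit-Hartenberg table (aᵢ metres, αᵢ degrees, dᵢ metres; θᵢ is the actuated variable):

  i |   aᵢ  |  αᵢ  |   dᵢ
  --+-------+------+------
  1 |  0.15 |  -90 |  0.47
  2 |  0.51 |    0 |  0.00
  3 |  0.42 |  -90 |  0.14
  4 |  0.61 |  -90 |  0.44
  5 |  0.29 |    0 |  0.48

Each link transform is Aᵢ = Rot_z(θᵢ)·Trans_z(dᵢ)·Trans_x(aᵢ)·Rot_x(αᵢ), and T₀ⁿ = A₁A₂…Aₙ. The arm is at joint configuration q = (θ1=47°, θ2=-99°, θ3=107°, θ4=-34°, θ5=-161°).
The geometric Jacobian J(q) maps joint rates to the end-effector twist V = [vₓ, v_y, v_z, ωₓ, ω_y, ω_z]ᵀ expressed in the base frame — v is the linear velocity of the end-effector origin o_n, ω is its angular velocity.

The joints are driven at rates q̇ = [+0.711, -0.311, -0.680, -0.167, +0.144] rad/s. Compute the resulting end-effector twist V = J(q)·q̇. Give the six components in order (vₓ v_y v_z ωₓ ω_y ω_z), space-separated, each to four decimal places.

-0.1647 0.9622 0.8047 0.8823 -0.6820 0.8652

o_n = [0.7014, 0.6493, 0.3100]
J₁: ẑ×o_n = [-0.6493, 0.7014, 0.0000], ω = ẑ
J2: z=[-0.7314, 0.6820, 0.0000] o=[0.1023, 0.1097, 0.4700] → [-0.1092, -0.1171, -0.8032, -0.7314, 0.6820, 0.0000]
J3: z=[-0.7314, 0.6820, 0.0000] o=[0.0479, 0.0514, 0.9737] → [-0.4527, -0.4854, -0.8830, -0.7314, 0.6820, 0.0000]
J4: z=[-0.0949, -0.1018, -0.9903] o=[0.2292, 0.4510, 0.9153] → [0.2580, -0.5251, 0.0292, -0.0949, -0.1018, -0.9903]
J5: z=[0.9840, -0.1604, -0.0778] o=[0.2795, 1.0051, 0.4092] → [-0.0118, 0.0648, -0.2824, 0.9840, -0.1604, -0.0778]
V = J·q̇ = [-0.1647, 0.9622, 0.8047, 0.8823, -0.6820, 0.8652]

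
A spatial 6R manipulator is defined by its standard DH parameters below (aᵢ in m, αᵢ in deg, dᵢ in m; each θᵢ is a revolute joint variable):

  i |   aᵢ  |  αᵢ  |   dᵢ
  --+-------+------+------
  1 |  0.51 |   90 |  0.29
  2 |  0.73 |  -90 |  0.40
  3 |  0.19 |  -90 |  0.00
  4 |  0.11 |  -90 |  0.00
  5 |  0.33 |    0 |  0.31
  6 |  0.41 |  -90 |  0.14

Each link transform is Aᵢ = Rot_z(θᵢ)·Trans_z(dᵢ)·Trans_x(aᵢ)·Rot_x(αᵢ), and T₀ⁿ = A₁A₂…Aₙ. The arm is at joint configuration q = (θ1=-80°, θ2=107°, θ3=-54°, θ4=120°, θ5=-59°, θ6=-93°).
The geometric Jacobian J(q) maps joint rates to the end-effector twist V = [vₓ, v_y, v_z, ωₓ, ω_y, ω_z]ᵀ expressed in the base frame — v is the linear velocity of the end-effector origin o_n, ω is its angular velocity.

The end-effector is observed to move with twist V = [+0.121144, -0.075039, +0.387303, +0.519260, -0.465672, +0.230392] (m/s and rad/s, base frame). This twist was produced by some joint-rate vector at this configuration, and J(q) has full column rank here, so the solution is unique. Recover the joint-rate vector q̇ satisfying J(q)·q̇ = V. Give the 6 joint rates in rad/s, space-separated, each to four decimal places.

o_n = [-0.0048, 0.0720, 1.1801]
J₁: ẑ×o_n = [-0.0720, -0.0048, 0.0000], ω = ẑ
J2: z=[-0.9848, -0.1736, 0.0000] o=[0.0886, -0.5023, 0.2900] → [-0.1546, 0.8766, -0.5817, -0.9848, -0.1736, 0.0000]
J3: z=[-0.1661, 0.9418, -0.2924] o=[-0.3424, -0.3615, 0.9881] → [0.3076, -0.0668, -0.3900, -0.1661, 0.9418, -0.2924]
J4: z=[0.5378, 0.3350, 0.7737] o=[-0.4995, -0.3561, 1.0949] → [-0.3026, 0.3369, 0.0645, 0.5378, 0.3350, 0.7737]
J5: z=[0.6328, 0.4460, -0.6330] o=[-0.4382, -0.4474, 1.0918] → [0.3681, -0.3302, 0.1353, 0.6328, 0.4460, -0.6330]
J6: z=[0.6328, 0.4460, -0.6330] o=[0.0048, -0.3554, 1.1097] → [0.3019, -0.0385, 0.2747, 0.6328, 0.4460, -0.6330]
q̇ = J⁺·V = [0.9770, 0.3290, -0.9580, -0.2610, 0.9760, 0.3270]

0.9770 0.3290 -0.9580 -0.2610 0.9760 0.3270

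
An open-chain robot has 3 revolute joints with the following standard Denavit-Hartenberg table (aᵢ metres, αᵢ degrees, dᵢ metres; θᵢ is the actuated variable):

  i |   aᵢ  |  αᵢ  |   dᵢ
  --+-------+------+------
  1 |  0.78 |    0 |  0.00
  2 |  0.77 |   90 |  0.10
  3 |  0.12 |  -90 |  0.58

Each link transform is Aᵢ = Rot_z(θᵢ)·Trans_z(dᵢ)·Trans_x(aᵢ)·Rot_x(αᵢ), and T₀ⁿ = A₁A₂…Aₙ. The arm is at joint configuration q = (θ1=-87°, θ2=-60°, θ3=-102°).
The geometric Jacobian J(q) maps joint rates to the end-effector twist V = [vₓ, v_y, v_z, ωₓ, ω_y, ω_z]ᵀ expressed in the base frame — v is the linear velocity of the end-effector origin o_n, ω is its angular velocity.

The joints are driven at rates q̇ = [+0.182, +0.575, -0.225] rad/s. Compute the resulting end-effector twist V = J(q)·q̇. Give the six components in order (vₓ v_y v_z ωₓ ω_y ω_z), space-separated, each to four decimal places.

0.1029 -0.6903 0.0056 0.1225 -0.1887 0.7570

o_n = [-0.8999, -0.6983, -0.0174]
J₁: ẑ×o_n = [0.6983, -0.8999, 0.0000], ω = ẑ
J2: z=[0.0000, 0.0000, 1.0000] o=[0.0408, -0.7789, 0.0000] → [-0.0806, -0.9407, 0.0000, 0.0000, 0.0000, 1.0000]
J3: z=[-0.5446, 0.8387, 0.0000] o=[-0.6050, -1.1983, 0.1000] → [-0.0984, -0.0639, -0.0249, -0.5446, 0.8387, 0.0000]
V = J·q̇ = [0.1029, -0.6903, 0.0056, 0.1225, -0.1887, 0.7570]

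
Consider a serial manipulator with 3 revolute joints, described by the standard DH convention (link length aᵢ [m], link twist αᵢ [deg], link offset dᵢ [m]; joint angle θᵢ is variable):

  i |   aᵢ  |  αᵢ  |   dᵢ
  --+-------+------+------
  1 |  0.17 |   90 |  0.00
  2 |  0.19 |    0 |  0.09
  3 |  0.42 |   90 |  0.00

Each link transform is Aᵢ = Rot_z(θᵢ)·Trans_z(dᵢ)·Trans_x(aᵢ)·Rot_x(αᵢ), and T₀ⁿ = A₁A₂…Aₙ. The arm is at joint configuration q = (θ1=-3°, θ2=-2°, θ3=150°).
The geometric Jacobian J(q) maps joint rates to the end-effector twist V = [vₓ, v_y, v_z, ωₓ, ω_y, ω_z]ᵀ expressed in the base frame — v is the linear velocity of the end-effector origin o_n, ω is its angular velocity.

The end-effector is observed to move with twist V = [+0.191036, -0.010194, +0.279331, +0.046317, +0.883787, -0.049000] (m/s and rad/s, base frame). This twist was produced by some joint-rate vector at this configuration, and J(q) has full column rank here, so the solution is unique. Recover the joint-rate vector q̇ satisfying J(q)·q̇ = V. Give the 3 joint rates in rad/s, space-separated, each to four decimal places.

o_n = [-0.0010, -0.0901, 0.2159]
J₁: ẑ×o_n = [0.0901, -0.0010, 0.0000], ω = ẑ
J2: z=[-0.0523, -0.9986, 0.0000] o=[0.1698, -0.0089, 0.0000] → [-0.2156, 0.0113, -0.1663, -0.0523, -0.9986, 0.0000]
J3: z=[-0.0523, -0.9986, 0.0000] o=[0.3547, -0.1087, -0.0066] → [-0.2223, 0.0116, -0.3562, -0.0523, -0.9986, 0.0000]
q̇ = J⁺·V = [-0.0490, -0.1890, -0.6960]

-0.0490 -0.1890 -0.6960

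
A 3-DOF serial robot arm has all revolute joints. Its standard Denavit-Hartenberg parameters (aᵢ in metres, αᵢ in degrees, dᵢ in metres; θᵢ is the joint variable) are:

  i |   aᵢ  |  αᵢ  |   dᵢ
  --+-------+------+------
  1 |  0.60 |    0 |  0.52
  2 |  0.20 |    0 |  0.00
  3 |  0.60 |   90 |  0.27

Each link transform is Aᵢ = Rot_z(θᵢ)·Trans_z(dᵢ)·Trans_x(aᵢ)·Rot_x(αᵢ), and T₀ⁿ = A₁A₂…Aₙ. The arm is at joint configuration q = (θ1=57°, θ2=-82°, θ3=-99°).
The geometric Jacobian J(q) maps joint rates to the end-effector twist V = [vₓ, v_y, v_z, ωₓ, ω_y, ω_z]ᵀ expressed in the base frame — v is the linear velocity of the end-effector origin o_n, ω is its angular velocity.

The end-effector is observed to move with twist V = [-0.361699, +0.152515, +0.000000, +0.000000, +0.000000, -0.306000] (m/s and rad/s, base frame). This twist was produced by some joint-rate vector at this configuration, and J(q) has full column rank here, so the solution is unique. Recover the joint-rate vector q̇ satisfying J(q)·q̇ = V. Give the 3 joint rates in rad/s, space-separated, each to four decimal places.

0.3550 -0.7200 0.0590

o_n = [0.1725, -0.0787, 0.7900]
J₁: ẑ×o_n = [0.0787, 0.1725, -0.0000], ω = ẑ
J2: z=[0.0000, 0.0000, 1.0000] o=[0.3268, 0.5032, 0.5200] → [0.5819, -0.1543, 0.0000, 0.0000, 0.0000, 1.0000]
J3: z=[0.0000, 0.0000, 1.0000] o=[0.5080, 0.4187, 0.5200] → [0.4974, -0.3355, 0.0000, 0.0000, 0.0000, 1.0000]
q̇ = J⁺·V = [0.3550, -0.7200, 0.0590]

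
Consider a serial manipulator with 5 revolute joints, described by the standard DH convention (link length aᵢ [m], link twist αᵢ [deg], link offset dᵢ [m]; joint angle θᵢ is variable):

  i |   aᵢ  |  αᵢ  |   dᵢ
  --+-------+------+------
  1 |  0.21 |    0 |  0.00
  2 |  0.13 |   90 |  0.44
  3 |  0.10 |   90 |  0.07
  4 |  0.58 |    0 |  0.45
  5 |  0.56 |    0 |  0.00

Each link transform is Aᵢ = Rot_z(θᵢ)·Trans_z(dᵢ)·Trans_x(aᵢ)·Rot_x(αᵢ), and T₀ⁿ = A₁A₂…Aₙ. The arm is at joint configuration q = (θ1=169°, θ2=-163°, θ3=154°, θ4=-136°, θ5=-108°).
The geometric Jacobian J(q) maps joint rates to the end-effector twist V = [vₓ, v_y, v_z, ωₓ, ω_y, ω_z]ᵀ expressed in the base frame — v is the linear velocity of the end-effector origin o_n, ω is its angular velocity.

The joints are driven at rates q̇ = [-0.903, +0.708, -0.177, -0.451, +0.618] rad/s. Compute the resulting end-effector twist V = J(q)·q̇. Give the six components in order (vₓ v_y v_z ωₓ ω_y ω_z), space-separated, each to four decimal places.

0.3008 -0.0974 -0.2409 0.0543 0.1837 -0.0449

o_n = [0.6401, -0.0423, 0.5978]
J₁: ẑ×o_n = [0.0423, 0.6401, -0.0000], ω = ẑ
J2: z=[0.0000, 0.0000, 1.0000] o=[-0.2061, 0.0401, 0.0000] → [0.0824, 0.8463, -0.0000, 0.0000, 0.0000, 1.0000]
J3: z=[0.1045, -0.9945, 0.0000] o=[-0.0769, 0.0537, 0.4400] → [-0.1569, -0.0165, 0.7030, 0.1045, -0.9945, 0.0000]
J4: z=[0.4360, 0.0458, 0.8988] o=[-0.1589, -0.0254, 0.4838] → [0.0205, 0.6685, -0.0440, 0.4360, 0.0458, 0.8988]
J5: z=[0.4360, 0.0458, 0.8988] o=[0.3681, 0.4352, 0.7054] → [0.4242, 0.2914, -0.2206, 0.4360, 0.0458, 0.8988]
V = J·q̇ = [0.3008, -0.0974, -0.2409, 0.0543, 0.1837, -0.0449]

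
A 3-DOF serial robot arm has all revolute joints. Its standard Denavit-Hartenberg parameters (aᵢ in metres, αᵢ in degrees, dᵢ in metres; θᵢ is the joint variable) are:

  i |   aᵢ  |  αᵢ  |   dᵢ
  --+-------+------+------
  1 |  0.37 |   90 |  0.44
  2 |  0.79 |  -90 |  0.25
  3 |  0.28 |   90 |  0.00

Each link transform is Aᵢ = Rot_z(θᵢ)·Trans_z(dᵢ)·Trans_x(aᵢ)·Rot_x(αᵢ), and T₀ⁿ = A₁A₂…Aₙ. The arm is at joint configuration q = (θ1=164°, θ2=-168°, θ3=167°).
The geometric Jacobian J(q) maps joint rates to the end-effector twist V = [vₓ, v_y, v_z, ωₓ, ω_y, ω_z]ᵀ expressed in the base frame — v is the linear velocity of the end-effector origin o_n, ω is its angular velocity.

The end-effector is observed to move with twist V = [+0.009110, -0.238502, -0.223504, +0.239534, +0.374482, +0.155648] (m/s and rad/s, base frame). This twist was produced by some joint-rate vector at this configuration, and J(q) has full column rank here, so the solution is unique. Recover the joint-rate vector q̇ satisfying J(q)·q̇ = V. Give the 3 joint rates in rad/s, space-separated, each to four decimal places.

o_n = [0.1822, 0.1423, 0.3325]
J₁: ẑ×o_n = [-0.1423, 0.1822, 0.0000], ω = ẑ
J2: z=[0.2756, 0.9613, 0.0000] o=[-0.3557, 0.1020, 0.4400] → [-0.1034, 0.0296, -0.5059, 0.2756, 0.9613, 0.0000]
J3: z=[-0.1999, 0.0573, -0.9781] o=[0.4560, 0.1293, 0.2757] → [0.0160, 0.2792, 0.0131, -0.1999, 0.0573, -0.9781]
q̇ = J⁺·V = [-0.4420, 0.4260, -0.6110]

-0.4420 0.4260 -0.6110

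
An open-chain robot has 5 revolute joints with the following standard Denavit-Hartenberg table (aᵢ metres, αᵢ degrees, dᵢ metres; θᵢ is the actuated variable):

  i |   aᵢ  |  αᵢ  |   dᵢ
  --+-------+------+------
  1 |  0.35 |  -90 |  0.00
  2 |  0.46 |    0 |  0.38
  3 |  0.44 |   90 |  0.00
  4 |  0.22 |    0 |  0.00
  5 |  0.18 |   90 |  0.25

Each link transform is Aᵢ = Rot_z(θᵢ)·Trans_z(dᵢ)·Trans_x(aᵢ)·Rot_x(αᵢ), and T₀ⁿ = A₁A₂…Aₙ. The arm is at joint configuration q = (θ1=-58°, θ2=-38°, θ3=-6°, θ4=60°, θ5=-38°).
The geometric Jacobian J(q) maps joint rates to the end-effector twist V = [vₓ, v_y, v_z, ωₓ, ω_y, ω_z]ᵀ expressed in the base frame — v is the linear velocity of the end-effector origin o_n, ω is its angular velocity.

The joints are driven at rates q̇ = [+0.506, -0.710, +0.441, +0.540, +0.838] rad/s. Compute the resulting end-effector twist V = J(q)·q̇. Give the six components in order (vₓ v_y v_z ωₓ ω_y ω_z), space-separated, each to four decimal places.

0.2490 1.1545 0.2134 -0.7354 0.6692 1.4973

o_n = [1.0998, -0.5562, 0.9610]
J₁: ẑ×o_n = [0.5562, 1.0998, -0.0000], ω = ẑ
J2: z=[0.8480, 0.5299, 0.0000] o=[0.1855, -0.2968, 0.0000] → [0.5093, -0.8150, -0.7045, 0.8480, 0.5299, 0.0000]
J3: z=[0.8480, 0.5299, 0.0000] o=[0.6998, -0.4029, 0.2832] → [0.3592, -0.5748, -0.3420, 0.8480, 0.5299, 0.0000]
J4: z=[-0.3681, 0.5891, 0.7193] o=[0.8675, -0.6713, 0.5889] → [0.1365, 0.3041, -0.1792, -0.3681, 0.5891, 0.7193]
J5: z=[-0.3681, 0.5891, 0.7193] o=[1.0710, -0.6374, 0.6653] → [0.1158, 0.1296, -0.0468, -0.3681, 0.5891, 0.7193]
V = J·q̇ = [0.2490, 1.1545, 0.2134, -0.7354, 0.6692, 1.4973]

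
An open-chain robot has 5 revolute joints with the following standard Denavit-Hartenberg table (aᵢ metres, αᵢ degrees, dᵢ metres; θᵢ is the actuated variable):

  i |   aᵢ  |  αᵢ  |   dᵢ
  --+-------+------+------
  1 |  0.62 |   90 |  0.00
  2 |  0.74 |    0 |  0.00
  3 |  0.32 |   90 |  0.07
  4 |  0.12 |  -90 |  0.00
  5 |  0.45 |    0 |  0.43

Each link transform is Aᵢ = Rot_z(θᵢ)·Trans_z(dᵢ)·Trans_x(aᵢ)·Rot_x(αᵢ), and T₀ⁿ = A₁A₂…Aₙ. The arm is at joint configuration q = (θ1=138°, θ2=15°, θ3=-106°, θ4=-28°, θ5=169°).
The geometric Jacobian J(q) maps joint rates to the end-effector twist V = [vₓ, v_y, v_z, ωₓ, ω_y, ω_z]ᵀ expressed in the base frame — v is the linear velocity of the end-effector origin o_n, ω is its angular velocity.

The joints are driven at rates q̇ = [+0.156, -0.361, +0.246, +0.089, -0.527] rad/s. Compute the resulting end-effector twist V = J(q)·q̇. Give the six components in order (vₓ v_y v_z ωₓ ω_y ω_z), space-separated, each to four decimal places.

o_n = [-0.6507, 1.3942, -0.0477]
J₁: ẑ×o_n = [-1.3942, -0.6507, 0.0000], ω = ẑ
J2: z=[0.6691, 0.7431, 0.0000] o=[-0.4607, 0.4149, 0.0000] → [-0.0355, 0.0319, 0.7965, 0.6691, 0.7431, 0.0000]
J3: z=[0.6691, 0.7431, 0.0000] o=[-0.9919, 0.8931, 0.1915] → [-0.1778, 0.1601, 0.0817, 0.6691, 0.7431, 0.0000]
J4: z=[0.7430, -0.6690, 0.0175] o=[-0.9409, 0.9414, -0.1284] → [-0.0619, -0.0549, 0.5306, 0.7430, -0.6690, 0.0175]
J5: z=[0.5969, 0.6507, -0.4694] o=[-0.9773, 0.8983, -0.2344] → [0.3542, -0.2647, 0.0835, 0.5969, 0.6507, -0.4694]
V = J·q̇ = [-0.4406, 0.0610, -0.2642, -0.3254, -0.4879, 0.4049]

-0.4406 0.0610 -0.2642 -0.3254 -0.4879 0.4049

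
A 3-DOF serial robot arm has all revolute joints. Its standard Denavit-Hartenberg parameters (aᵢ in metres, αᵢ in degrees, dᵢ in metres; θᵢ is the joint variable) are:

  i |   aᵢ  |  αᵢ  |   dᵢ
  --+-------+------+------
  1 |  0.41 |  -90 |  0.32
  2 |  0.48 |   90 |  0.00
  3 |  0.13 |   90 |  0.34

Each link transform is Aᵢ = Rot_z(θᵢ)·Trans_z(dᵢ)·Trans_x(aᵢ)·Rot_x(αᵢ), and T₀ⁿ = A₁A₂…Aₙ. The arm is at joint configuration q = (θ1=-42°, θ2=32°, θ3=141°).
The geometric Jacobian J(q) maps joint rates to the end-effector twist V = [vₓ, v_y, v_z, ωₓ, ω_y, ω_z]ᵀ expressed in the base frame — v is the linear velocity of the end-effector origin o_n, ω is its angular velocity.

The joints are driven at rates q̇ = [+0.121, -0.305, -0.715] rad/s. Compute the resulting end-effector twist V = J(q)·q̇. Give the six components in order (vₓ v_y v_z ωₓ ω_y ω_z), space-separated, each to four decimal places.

0.1318 0.1269 0.1220 -0.4857 0.0269 -0.4854

o_n = [0.7322, -0.5492, 0.4075]
J₁: ẑ×o_n = [0.5492, 0.7322, -0.0000], ω = ẑ
J2: z=[0.6691, 0.7431, 0.0000] o=[0.3047, -0.2743, 0.3200] → [0.0650, -0.0586, -0.5016, 0.6691, 0.7431, 0.0000]
J3: z=[0.3938, -0.3546, 0.8480] o=[0.6072, -0.5467, 0.0656] → [-0.1192, -0.0287, 0.0434, 0.3938, -0.3546, 0.8480]
V = J·q̇ = [0.1318, 0.1269, 0.1220, -0.4857, 0.0269, -0.4854]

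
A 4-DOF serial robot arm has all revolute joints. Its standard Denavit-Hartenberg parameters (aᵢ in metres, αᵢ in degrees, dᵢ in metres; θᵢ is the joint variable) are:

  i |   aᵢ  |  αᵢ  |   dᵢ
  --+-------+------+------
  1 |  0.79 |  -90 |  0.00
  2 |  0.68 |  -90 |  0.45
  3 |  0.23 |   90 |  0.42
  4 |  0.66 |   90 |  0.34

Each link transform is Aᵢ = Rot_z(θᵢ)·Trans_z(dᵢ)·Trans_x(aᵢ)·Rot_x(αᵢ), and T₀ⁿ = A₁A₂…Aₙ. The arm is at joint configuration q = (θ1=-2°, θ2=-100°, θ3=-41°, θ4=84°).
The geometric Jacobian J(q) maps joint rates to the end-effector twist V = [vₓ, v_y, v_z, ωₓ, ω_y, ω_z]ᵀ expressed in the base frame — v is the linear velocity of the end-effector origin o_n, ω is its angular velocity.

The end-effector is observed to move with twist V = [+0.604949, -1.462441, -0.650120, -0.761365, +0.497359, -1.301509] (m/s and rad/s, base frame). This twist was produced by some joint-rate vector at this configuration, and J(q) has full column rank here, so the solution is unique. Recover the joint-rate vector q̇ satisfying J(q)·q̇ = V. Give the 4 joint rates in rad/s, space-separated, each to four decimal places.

o_n = [1.7620, 0.8418, 0.8591]
J₁: ẑ×o_n = [-0.8418, 1.7620, 0.0000], ω = ẑ
J2: z=[0.0349, 0.9994, 0.0000] o=[0.7895, -0.0276, 0.0000] → [0.8586, -0.0300, -0.9415, 0.0349, 0.9994, 0.0000]
J3: z=[0.9842, -0.0344, 0.1736] o=[0.6872, 0.4263, 0.6697] → [-0.0787, 0.0002, 0.4459, 0.9842, -0.0344, 0.1736]
J4: z=[0.1402, 0.7503, -0.6461] o=[1.0757, 0.5637, 0.9135] → [0.1388, -0.4357, -0.4759, 0.1402, 0.7503, -0.6461]
q̇ = J⁺·V = [-0.6360, -0.1280, -0.8820, 0.7930]

-0.6360 -0.1280 -0.8820 0.7930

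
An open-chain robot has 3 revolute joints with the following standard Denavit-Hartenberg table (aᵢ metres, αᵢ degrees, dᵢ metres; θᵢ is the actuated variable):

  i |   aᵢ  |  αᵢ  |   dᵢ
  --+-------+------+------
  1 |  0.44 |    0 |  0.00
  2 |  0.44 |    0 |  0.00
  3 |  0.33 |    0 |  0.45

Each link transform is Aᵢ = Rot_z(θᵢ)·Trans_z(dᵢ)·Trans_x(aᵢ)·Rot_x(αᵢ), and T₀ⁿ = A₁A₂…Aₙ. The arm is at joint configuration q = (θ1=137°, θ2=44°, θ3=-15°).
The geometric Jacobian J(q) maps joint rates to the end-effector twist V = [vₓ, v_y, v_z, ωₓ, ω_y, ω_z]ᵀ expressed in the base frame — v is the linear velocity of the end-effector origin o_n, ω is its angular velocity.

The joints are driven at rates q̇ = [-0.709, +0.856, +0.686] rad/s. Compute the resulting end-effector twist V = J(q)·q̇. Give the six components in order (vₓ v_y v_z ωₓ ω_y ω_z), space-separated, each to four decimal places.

0.1474 -0.1032 0.0000 0.0000 0.0000 0.8330

o_n = [-1.0819, 0.3722, 0.4500]
J₁: ẑ×o_n = [-0.3722, -1.0819, 0.0000], ω = ẑ
J2: z=[0.0000, 0.0000, 1.0000] o=[-0.3218, 0.3001, 0.0000] → [-0.0722, -0.7601, 0.0000, 0.0000, 0.0000, 1.0000]
J3: z=[0.0000, 0.0000, 1.0000] o=[-0.7617, 0.2924, 0.0000] → [-0.0798, -0.3202, 0.0000, 0.0000, 0.0000, 1.0000]
V = J·q̇ = [0.1474, -0.1032, 0.0000, 0.0000, 0.0000, 0.8330]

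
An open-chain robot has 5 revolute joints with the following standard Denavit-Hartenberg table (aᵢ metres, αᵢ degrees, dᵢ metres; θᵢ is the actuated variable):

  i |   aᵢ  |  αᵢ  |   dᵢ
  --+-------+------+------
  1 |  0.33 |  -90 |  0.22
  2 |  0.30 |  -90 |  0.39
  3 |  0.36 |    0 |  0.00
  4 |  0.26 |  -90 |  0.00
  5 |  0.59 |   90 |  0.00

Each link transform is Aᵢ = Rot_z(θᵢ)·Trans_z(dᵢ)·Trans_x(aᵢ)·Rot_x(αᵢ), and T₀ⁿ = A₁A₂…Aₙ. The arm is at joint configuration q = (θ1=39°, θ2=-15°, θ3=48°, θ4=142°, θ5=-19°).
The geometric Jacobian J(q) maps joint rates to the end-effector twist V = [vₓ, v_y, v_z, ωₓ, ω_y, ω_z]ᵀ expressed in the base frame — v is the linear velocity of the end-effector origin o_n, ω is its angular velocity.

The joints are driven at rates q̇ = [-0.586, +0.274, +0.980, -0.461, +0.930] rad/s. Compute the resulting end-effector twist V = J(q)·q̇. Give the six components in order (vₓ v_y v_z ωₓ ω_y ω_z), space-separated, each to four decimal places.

-0.3998 -0.1433 0.4632 -0.5232 1.1074 -1.0455

o_n = [-0.0699, 0.2837, -0.0340]
J₁: ẑ×o_n = [-0.2837, -0.0699, 0.0000], ω = ẑ
J2: z=[-0.6293, 0.7771, 0.0000] o=[0.2565, 0.2077, 0.2200] → [-0.1974, -0.1599, 0.2058, -0.6293, 0.7771, 0.0000]
J3: z=[0.2011, 0.1629, -0.9659] o=[0.2362, 0.6931, 0.2976] → [-0.4495, 0.3624, -0.0325, 0.2011, 0.1629, -0.9659]
J4: z=[0.2011, 0.1629, -0.9659] o=[0.5854, 0.6316, 0.3600] → [-0.4003, 0.7123, 0.0368, 0.2011, 0.1629, -0.9659]
J5: z=[-0.4894, 0.8709, 0.0449] o=[0.3648, 0.5111, 0.2937] → [-0.2752, -0.1799, 0.4899, -0.4894, 0.8709, 0.0449]
V = J·q̇ = [-0.3998, -0.1433, 0.4632, -0.5232, 1.1074, -1.0455]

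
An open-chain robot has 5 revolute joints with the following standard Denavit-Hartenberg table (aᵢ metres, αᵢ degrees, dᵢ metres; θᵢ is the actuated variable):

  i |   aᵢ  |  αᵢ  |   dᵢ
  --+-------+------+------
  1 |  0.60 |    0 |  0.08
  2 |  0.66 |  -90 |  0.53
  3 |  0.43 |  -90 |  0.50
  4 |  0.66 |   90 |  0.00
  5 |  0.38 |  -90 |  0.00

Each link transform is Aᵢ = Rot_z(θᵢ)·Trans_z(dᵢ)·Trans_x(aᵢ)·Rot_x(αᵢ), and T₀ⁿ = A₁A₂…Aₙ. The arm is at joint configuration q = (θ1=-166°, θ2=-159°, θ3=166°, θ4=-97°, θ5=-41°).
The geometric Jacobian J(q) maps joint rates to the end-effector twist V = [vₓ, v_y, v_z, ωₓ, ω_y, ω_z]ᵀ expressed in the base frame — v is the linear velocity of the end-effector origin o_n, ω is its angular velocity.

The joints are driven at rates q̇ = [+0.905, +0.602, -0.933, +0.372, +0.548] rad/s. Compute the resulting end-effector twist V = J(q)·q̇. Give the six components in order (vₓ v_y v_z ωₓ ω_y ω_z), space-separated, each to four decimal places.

-2.1598 -1.1497 -0.1566 0.9320 -0.5679 1.9995

o_n = [-1.0680, 1.2723, 0.2920]
J₁: ẑ×o_n = [-1.2723, -1.0680, 0.0000], ω = ẑ
J2: z=[0.0000, 0.0000, 1.0000] o=[-0.5822, -0.1452, 0.0800] → [-1.4174, -0.4858, 0.0000, 0.0000, 0.0000, 1.0000]
J3: z=[-0.5736, 0.8192, 0.0000] o=[-0.0415, 0.2334, 0.6100] → [-0.2605, -0.1824, 0.2450, -0.5736, 0.8192, 0.0000]
J4: z=[-0.1982, -0.1388, 0.9703] o=[-0.6701, 0.4037, 0.5060] → [-0.8131, -0.4285, -0.2273, -0.1982, -0.1388, 0.9703]
J5: z=[0.8588, 0.4526, 0.2401] o=[-0.9819, 0.9850, 0.5254] → [-0.1746, 0.1798, 0.2856, 0.8588, 0.4526, 0.2401]
V = J·q̇ = [-2.1598, -1.1497, -0.1566, 0.9320, -0.5679, 1.9995]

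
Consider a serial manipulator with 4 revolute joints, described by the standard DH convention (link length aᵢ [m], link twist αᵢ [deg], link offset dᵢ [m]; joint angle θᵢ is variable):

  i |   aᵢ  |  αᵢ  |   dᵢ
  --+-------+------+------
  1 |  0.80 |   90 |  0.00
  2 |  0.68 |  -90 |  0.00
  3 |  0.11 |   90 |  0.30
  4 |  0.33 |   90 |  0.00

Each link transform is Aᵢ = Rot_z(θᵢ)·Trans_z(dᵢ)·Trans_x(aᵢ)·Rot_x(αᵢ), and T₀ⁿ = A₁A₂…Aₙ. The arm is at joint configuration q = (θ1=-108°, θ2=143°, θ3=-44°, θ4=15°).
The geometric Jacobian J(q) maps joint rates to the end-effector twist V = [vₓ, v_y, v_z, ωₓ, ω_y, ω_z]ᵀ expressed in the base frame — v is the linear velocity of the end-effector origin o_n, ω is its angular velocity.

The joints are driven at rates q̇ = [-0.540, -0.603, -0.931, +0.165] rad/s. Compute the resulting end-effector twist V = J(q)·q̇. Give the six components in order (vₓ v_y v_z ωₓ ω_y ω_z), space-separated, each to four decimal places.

o_n = [-0.2149, 0.3025, 0.2870]
J₁: ẑ×o_n = [-0.3025, -0.2149, 0.0000], ω = ẑ
J2: z=[-0.9511, 0.3090, 0.0000] o=[-0.2472, -0.7608, 0.0000] → [0.0887, 0.2730, -1.0213, -0.9511, 0.3090, 0.0000]
J3: z=[0.1860, 0.5724, -0.7986] o=[-0.0794, -0.2444, 0.4092] → [0.3668, 0.1309, 0.1792, 0.1860, 0.5724, -0.7986]
J4: z=[-0.8556, -0.3053, -0.4181] o=[-0.0767, 0.0111, 0.2173] → [0.1005, 0.1174, -0.2915, -0.8556, -0.3053, -0.4181]
V = J·q̇ = [-0.2150, -0.1511, 0.4009, 0.2592, -0.7696, 0.1346]

-0.2150 -0.1511 0.4009 0.2592 -0.7696 0.1346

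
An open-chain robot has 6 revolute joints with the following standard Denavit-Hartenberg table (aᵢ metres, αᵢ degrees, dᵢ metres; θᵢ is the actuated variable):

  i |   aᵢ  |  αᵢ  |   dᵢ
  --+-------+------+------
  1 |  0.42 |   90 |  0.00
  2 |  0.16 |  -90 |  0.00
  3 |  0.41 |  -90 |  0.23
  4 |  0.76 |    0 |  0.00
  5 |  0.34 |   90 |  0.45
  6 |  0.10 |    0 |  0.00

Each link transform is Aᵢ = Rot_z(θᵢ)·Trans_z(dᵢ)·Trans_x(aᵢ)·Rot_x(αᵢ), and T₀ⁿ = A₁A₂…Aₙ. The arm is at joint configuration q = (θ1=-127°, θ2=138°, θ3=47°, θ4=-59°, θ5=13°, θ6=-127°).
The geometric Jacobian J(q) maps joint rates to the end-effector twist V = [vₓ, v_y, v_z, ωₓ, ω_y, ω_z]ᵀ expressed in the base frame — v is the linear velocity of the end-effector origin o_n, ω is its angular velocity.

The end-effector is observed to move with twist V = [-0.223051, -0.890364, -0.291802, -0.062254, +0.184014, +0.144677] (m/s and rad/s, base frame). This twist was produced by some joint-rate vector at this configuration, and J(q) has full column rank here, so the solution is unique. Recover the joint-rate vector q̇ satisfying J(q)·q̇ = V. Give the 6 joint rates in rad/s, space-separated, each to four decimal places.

-0.9020 0.1190 -0.2190 -0.2530 -0.3470 -0.6990

o_n = [1.2207, -0.0097, -0.4243]
J₁: ẑ×o_n = [0.0097, 1.2207, -0.0000], ω = ẑ
J2: z=[-0.7986, 0.6018, 0.0000] o=[-0.2528, -0.3354, 0.0000] → [-0.2553, -0.3388, -1.1469, -0.7986, 0.6018, 0.0000]
J3: z=[0.4027, 0.5344, -0.7431] o=[-0.1812, -0.2405, 0.1071] → [-0.1124, -0.8279, -0.6562, 0.4027, 0.5344, -0.7431]
J4: z=[0.2176, -0.8445, -0.4894] o=[0.2759, -0.1321, 0.1232] → [0.5223, -0.3432, 0.8245, 0.2176, -0.8445, -0.4894]
J5: z=[0.2176, -0.8445, -0.4894] o=[0.8863, 0.2022, -0.1823] → [0.1007, -0.1110, 0.2363, 0.2176, -0.8445, -0.4894]
J6: z=[-0.3598, 0.3967, -0.8445] o=[1.2927, -0.0555, -0.4764] → [0.0594, 0.0796, 0.0121, -0.3598, 0.3967, -0.8445]
q̇ = J⁺·V = [-0.9020, 0.1190, -0.2190, -0.2530, -0.3470, -0.6990]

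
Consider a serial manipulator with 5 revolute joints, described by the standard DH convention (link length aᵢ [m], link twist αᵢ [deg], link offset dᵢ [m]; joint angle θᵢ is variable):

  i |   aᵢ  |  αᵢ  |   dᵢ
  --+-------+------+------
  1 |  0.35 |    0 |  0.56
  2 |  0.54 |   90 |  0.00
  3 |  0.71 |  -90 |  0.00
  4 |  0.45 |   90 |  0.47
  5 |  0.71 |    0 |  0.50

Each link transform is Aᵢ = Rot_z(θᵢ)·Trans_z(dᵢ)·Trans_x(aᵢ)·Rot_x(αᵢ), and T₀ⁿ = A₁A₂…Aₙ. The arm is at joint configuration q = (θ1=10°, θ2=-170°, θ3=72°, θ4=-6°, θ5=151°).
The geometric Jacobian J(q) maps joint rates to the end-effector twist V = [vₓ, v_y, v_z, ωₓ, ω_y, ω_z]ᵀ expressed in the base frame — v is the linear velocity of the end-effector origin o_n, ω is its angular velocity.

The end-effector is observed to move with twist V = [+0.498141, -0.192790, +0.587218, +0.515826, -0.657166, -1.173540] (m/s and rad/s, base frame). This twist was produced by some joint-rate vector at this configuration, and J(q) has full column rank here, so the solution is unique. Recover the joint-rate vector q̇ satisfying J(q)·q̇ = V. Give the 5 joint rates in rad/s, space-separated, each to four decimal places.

-0.9280 -0.3710 -0.4230 0.2860 -0.3730

o_n = [0.2593, 0.5399, 1.2754]
J₁: ẑ×o_n = [-0.5399, 0.2593, 0.0000], ω = ẑ
J2: z=[0.0000, 0.0000, 1.0000] o=[0.3447, 0.0608, 0.5600] → [-0.4791, -0.0853, 0.0000, 0.0000, 0.0000, 1.0000]
J3: z=[-0.3420, 0.9397, 0.0000] o=[-0.1628, -0.1239, 0.5600] → [0.6723, 0.2447, -0.6237, -0.3420, 0.9397, 0.0000]
J4: z=[0.8937, 0.3253, 0.3090] o=[-0.3689, -0.1990, 1.2353] → [-0.2152, 0.1582, 0.4559, 0.8937, 0.3253, 0.3090]
J5: z=[-0.3098, 0.9456, -0.0994] o=[-0.0949, -0.0492, 1.8061] → [-0.4433, -0.1996, -0.5175, -0.3098, 0.9456, -0.0994]
q̇ = J⁺·V = [-0.9280, -0.3710, -0.4230, 0.2860, -0.3730]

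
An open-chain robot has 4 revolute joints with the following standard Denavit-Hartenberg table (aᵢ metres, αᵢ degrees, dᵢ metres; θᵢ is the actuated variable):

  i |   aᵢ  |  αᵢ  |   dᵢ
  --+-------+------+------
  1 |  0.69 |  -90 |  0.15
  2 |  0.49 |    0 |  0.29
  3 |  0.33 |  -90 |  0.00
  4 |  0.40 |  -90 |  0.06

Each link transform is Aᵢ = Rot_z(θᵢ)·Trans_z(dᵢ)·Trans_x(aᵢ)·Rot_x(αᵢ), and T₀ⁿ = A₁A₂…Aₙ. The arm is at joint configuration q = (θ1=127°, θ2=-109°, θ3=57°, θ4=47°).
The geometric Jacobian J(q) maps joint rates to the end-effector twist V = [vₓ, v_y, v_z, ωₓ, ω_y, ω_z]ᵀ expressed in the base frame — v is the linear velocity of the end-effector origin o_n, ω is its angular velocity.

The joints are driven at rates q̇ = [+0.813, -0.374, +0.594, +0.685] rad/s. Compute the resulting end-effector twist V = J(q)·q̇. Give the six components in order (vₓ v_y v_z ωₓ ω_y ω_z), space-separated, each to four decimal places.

o_n = [-0.5690, 0.7593, 1.0514]
J₁: ẑ×o_n = [-0.7593, -0.5690, 0.0000], ω = ẑ
J2: z=[-0.7986, -0.6018, 0.0000] o=[-0.4153, 0.5511, 0.1500] → [-0.5425, 0.7199, -0.2589, -0.7986, -0.6018, 0.0000]
J3: z=[-0.7986, -0.6018, 0.0000] o=[-0.5509, 0.2491, 0.6133] → [-0.2636, 0.3499, -0.4184, -0.7986, -0.6018, 0.0000]
J4: z=[-0.4742, 0.6293, -0.6157] o=[-0.6731, 0.4114, 0.8733] → [0.3263, 0.0203, -0.2305, -0.4742, 0.6293, -0.6157]
V = J·q̇ = [-0.3476, -0.5101, -0.3096, -0.5006, 0.2987, 0.3913]

-0.3476 -0.5101 -0.3096 -0.5006 0.2987 0.3913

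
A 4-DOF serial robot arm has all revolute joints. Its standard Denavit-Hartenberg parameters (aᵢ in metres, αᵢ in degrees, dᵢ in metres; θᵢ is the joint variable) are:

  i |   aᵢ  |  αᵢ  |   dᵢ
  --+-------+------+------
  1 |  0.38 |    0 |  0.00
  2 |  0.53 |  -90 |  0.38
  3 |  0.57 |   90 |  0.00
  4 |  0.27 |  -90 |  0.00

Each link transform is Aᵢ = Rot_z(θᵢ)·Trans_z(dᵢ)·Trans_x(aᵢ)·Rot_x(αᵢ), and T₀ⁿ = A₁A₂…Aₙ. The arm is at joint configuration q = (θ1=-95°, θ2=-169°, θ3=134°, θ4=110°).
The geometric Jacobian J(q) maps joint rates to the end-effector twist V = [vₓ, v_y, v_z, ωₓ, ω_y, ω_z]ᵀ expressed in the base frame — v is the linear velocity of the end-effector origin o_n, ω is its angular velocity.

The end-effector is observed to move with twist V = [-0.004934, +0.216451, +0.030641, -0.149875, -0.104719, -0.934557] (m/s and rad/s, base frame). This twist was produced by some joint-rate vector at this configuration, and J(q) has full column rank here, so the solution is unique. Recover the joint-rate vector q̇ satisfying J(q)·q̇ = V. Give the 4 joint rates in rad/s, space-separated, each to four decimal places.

-0.4640 -0.5560 0.1600 -0.1230

o_n = [-0.3062, -0.2080, 0.0364]
J₁: ẑ×o_n = [0.2080, -0.3062, 0.0000], ω = ẑ
J2: z=[0.0000, 0.0000, 1.0000] o=[-0.0331, -0.3786, 0.0000] → [-0.1706, -0.2730, 0.0000, 0.0000, 0.0000, 1.0000]
J3: z=[-0.9945, -0.1045, 0.0000] o=[-0.0885, 0.1485, 0.3800] → [0.0359, -0.3417, 0.3318, -0.9945, -0.1045, 0.0000]
J4: z=[-0.0752, 0.7154, -0.6947] o=[-0.0471, -0.2452, -0.0300] → [0.0734, 0.1849, 0.1825, -0.0752, 0.7154, -0.6947]
q̇ = J⁺·V = [-0.4640, -0.5560, 0.1600, -0.1230]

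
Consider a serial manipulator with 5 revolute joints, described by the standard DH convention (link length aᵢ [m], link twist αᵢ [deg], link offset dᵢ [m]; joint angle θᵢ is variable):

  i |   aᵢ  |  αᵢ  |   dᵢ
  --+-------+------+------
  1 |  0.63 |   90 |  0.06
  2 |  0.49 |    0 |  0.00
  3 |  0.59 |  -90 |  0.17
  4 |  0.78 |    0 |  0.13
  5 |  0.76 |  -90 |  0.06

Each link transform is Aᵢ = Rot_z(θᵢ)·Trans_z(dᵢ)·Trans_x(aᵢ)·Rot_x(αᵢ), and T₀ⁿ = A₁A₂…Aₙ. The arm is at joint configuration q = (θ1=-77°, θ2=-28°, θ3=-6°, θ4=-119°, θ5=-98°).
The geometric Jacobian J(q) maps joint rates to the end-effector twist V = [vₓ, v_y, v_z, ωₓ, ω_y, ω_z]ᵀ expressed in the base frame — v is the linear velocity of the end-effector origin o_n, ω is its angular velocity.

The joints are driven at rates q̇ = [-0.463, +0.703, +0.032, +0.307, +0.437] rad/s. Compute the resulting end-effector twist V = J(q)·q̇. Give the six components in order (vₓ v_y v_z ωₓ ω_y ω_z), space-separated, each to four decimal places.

-1.0244 0.1820 0.2147 -0.6226 -0.5707 0.1538

o_n = [-0.1954, -0.9086, 0.2084]
J₁: ẑ×o_n = [0.9086, -0.1954, 0.0000], ω = ẑ
J2: z=[-0.9744, -0.2250, 0.0000] o=[0.1417, -0.6139, 0.0600] → [-0.0334, 0.1446, 0.2113, -0.9744, -0.2250, 0.0000]
J3: z=[-0.9744, -0.2250, 0.0000] o=[0.2390, -1.0354, -0.1700] → [-0.0851, 0.3688, -0.2213, -0.9744, -0.2250, 0.0000]
J4: z=[0.1258, -0.5449, 0.8290] o=[0.1834, -1.5502, -0.5000] → [-0.9179, -0.4032, -0.1257, 0.1258, -0.5449, 0.8290]
J5: z=[0.1258, -0.5449, 0.8290] o=[-0.5355, -1.4691, -0.1807] → [-0.6767, 0.2329, 0.2558, 0.1258, -0.5449, 0.8290]
V = J·q̇ = [-1.0244, 0.1820, 0.2147, -0.6226, -0.5707, 0.1538]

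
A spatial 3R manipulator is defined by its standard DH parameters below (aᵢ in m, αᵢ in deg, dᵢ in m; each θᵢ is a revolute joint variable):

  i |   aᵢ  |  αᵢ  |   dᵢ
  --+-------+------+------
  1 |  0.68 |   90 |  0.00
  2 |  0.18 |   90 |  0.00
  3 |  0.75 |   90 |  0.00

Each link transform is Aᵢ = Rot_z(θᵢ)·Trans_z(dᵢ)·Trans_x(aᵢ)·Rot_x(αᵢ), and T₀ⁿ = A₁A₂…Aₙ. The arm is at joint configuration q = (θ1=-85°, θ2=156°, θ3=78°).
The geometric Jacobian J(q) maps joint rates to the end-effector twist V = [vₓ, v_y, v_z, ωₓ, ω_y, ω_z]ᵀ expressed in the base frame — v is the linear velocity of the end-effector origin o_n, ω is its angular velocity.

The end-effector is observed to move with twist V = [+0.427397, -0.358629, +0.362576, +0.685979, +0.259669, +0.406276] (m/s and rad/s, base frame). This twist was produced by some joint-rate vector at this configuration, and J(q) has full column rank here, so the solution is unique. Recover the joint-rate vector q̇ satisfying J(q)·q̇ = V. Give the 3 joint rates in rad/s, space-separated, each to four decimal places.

0.8530 -0.7060 -0.4890

o_n = [-0.6983, -0.4356, 0.1366]
J₁: ẑ×o_n = [0.4356, -0.6983, 0.0000], ω = ẑ
J2: z=[-0.9962, -0.0872, 0.0000] o=[0.0593, -0.6774, 0.0000] → [-0.0119, 0.1361, -0.3069, -0.9962, -0.0872, 0.0000]
J3: z=[0.0354, -0.4052, 0.9135] o=[0.0449, -0.5136, 0.0732] → [-0.0969, -0.6812, -0.2984, 0.0354, -0.4052, 0.9135]
q̇ = J⁺·V = [0.8530, -0.7060, -0.4890]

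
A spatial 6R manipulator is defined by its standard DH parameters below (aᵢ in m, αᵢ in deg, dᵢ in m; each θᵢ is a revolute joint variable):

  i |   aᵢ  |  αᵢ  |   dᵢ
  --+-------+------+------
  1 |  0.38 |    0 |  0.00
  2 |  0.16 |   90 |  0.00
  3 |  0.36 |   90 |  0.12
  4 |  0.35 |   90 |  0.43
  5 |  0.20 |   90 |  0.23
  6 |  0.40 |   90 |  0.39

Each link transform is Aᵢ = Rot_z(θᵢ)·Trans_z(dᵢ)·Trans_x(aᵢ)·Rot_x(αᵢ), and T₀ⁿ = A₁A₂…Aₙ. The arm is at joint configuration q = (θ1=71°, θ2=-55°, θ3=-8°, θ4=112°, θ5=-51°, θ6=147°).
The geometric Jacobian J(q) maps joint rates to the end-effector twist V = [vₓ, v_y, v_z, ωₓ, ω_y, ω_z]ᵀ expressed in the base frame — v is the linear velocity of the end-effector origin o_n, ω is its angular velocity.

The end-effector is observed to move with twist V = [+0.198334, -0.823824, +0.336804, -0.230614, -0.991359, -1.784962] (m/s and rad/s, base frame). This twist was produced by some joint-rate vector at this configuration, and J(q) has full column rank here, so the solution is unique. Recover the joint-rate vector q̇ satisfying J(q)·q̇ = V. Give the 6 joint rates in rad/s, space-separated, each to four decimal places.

o_n = [1.0599, 0.3654, -0.3969]
J₁: ẑ×o_n = [-0.3654, 1.0599, 0.0000], ω = ẑ
J2: z=[0.0000, 0.0000, 1.0000] o=[0.1237, 0.3593, 0.0000] → [-0.0061, 0.9362, 0.0000, 0.0000, 0.0000, 1.0000]
J3: z=[0.2756, -0.9613, 0.0000] o=[0.2775, 0.4034, 0.0000] → [0.3815, 0.1094, 0.7416, 0.2756, -0.9613, 0.0000]
J4: z=[-0.1338, -0.0384, -0.9903] o=[0.6533, 0.3863, -0.0501] → [-0.0074, -0.4491, 0.0184, -0.1338, -0.0384, -0.9903]
J5: z=[0.9858, -0.1070, -0.1290] o=[0.5604, 0.0221, -0.4577] → [0.0378, -0.1244, 0.3919, 0.9858, -0.1070, -0.1290]
J6: z=[0.1627, 0.7962, 0.5827] o=[0.7952, -0.1216, -0.3269] → [-0.3395, 0.1656, -0.1315, 0.1627, 0.7962, 0.5827]
q̇ = J⁺·V = [0.5480, -0.9680, 0.3200, 0.9020, -0.0650, -0.8240]

0.5480 -0.9680 0.3200 0.9020 -0.0650 -0.8240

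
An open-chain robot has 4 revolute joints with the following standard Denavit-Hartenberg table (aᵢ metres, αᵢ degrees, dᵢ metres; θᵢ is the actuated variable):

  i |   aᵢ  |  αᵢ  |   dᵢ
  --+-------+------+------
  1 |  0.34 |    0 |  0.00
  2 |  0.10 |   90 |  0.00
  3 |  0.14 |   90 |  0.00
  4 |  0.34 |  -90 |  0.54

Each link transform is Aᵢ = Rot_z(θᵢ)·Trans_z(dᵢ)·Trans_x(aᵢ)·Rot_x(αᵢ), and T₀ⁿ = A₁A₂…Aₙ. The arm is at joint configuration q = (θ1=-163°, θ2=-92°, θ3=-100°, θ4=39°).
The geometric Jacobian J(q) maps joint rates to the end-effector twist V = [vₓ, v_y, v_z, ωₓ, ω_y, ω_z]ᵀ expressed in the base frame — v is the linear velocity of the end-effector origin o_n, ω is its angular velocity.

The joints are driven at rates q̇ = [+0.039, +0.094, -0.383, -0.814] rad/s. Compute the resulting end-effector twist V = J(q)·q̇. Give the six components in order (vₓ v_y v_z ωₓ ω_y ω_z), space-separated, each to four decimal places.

o_n = [0.0115, -0.5289, -0.3043]
J₁: ẑ×o_n = [0.5289, 0.0115, -0.0000], ω = ẑ
J2: z=[0.0000, 0.0000, 1.0000] o=[-0.3251, -0.0994, 0.0000] → [0.4295, 0.3366, -0.0000, 0.0000, 0.0000, 1.0000]
J3: z=[0.9659, 0.2588, 0.0000] o=[-0.3510, -0.0028, 0.0000] → [-0.0788, 0.2939, -0.6020, 0.9659, 0.2588, 0.0000]
J4: z=[0.2549, -0.9513, 0.1736] o=[-0.3447, -0.0263, -0.1379] → [0.2456, 0.1043, 0.2107, 0.2549, -0.9513, 0.1736]
V = J·q̇ = [-0.1088, -0.1654, 0.0590, -0.5774, 0.6752, -0.0083]

-0.1088 -0.1654 0.0590 -0.5774 0.6752 -0.0083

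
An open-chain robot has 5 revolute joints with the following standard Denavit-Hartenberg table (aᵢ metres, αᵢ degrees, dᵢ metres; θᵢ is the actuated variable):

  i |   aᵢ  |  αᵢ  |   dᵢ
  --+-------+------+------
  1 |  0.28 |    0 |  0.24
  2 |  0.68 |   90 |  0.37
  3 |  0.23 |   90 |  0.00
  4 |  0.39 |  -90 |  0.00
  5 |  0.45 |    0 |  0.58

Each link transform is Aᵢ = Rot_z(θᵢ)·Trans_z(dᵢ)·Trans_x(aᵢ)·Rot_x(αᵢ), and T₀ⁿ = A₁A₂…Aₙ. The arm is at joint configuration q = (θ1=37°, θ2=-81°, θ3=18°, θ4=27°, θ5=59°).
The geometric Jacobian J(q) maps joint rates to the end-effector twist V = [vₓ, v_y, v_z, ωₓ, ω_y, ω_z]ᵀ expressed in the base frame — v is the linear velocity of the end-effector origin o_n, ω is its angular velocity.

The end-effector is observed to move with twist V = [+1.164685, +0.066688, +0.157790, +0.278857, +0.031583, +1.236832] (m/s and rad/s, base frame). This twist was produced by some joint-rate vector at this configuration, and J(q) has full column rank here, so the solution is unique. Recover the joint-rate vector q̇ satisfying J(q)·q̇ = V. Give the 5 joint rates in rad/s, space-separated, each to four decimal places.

o_n = [0.4282, -1.1398, 1.1377]
J₁: ẑ×o_n = [1.1398, 0.4282, -0.0000], ω = ẑ
J2: z=[0.0000, 0.0000, 1.0000] o=[0.2236, 0.1685, 0.2400] → [1.3084, 0.2046, -0.0000, 0.0000, 0.0000, 1.0000]
J3: z=[-0.6947, -0.7193, 0.0000] o=[0.7128, -0.3039, 0.6100] → [-0.3796, 0.3666, 0.3760, -0.6947, -0.7193, 0.0000]
J4: z=[0.2223, -0.2147, -0.9511] o=[0.8701, -0.4558, 0.6811] → [-0.7486, 0.3188, -0.2469, 0.2223, -0.2147, -0.9511]
J5: z=[-0.9295, -0.3410, -0.1403] o=[0.9849, -0.8127, 0.7885] → [-0.1650, 0.4028, 0.1142, -0.9295, -0.3410, -0.1403]
q̇ = J⁺·V = [0.6760, 0.1190, 0.3850, -0.3650, -0.6750]

0.6760 0.1190 0.3850 -0.3650 -0.6750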